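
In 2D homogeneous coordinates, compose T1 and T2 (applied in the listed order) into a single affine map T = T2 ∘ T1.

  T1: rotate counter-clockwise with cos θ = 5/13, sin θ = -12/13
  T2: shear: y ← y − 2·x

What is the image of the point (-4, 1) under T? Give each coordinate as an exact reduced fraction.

T(p) = (-8/13, 69/13)

T1 rotate counter-clockwise with cos θ = 5/13, sin θ = -12/13: (-4, 1) → (-8/13, 53/13)
T2 shear: y ← y − 2·x: (-8/13, 53/13) → (-8/13, 69/13)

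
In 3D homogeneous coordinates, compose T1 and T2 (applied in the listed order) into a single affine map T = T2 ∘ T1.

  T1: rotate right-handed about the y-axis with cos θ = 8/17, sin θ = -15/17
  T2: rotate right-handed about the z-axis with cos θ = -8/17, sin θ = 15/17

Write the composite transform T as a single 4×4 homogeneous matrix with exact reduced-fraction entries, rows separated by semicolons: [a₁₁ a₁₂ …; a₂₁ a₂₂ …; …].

T = [-64/289 -15/17 120/289 0; 120/289 -8/17 -225/289 0; 15/17 0 8/17 0; 0 0 0 1]

T1 = [8/17 0 -15/17 0; 0 1 0 0; 15/17 0 8/17 0; 0 0 0 1]
T2·T1 = [-64/289 -15/17 120/289 0; 120/289 -8/17 -225/289 0; 15/17 0 8/17 0; 0 0 0 1]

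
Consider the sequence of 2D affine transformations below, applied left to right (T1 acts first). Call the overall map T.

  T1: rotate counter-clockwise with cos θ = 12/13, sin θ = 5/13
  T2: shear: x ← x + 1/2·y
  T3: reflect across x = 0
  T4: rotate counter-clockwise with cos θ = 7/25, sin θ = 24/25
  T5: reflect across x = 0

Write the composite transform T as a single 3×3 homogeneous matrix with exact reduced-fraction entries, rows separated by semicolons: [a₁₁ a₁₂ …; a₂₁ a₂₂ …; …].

T = [443/650 59/65 0; -313/325 12/65 0; 0 0 1]

T1 = [12/13 -5/13 0; 5/13 12/13 0; 0 0 1]
T2·T1 = [29/26 1/13 0; 5/13 12/13 0; 0 0 1]
T3·…·T1 = [-29/26 -1/13 0; 5/13 12/13 0; 0 0 1]
T4·…·T1 = [-443/650 -59/65 0; -313/325 12/65 0; 0 0 1]
T5·…·T1 = [443/650 59/65 0; -313/325 12/65 0; 0 0 1]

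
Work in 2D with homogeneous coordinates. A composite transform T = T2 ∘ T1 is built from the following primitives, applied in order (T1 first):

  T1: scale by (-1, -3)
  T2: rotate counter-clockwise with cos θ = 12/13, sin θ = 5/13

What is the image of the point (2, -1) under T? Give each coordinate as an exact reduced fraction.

T1 scale by (-1, -3): (2, -1) → (-2, 3)
T2 rotate counter-clockwise with cos θ = 12/13, sin θ = 5/13: (-2, 3) → (-3, 2)

T(p) = (-3, 2)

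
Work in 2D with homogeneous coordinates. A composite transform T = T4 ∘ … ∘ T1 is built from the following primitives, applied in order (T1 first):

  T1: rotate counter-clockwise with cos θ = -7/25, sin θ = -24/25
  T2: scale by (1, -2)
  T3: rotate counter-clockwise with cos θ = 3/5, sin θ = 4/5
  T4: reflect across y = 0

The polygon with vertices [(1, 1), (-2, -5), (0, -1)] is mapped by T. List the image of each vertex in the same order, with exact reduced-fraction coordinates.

T1 rotate counter-clockwise with cos θ = -7/25, sin θ = -24/25: (1, 1) → (17/25, -31/25); (-2, -5) → (-106/25, 83/25); (0, -1) → (-24/25, 7/25)
T2 scale by (1, -2): (17/25, -31/25) → (17/25, 62/25); (-106/25, 83/25) → (-106/25, -166/25); (-24/25, 7/25) → (-24/25, -14/25)
T3 rotate counter-clockwise with cos θ = 3/5, sin θ = 4/5: (17/25, 62/25) → (-197/125, 254/125); (-106/25, -166/25) → (346/125, -922/125); (-24/25, -14/25) → (-16/125, -138/125)
T4 reflect across y = 0: (-197/125, 254/125) → (-197/125, -254/125); (346/125, -922/125) → (346/125, 922/125); (-16/125, -138/125) → (-16/125, 138/125)

image vertices: (-197/125, -254/125), (346/125, 922/125), (-16/125, 138/125)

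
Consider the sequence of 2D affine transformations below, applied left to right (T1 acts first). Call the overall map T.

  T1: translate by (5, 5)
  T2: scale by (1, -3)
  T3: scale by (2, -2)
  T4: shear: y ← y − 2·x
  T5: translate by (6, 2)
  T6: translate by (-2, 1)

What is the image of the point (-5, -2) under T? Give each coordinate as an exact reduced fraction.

T(p) = (4, 21)

T1 translate by (5, 5): (-5, -2) → (0, 3)
T2 scale by (1, -3): (0, 3) → (0, -9)
T3 scale by (2, -2): (0, -9) → (0, 18)
T4 shear: y ← y − 2·x: (0, 18) → (0, 18)
T5 translate by (6, 2): (0, 18) → (6, 20)
T6 translate by (-2, 1): (6, 20) → (4, 21)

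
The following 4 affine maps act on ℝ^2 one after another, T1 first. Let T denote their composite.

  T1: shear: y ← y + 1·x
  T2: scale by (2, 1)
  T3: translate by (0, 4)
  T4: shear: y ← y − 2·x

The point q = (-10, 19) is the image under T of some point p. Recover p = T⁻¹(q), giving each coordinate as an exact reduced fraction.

p = (-5, 0)

T1 = [1 0 0; 1 1 0; 0 0 1]
T2·T1 = [2 0 0; 1 1 0; 0 0 1]
T3·…·T1 = [2 0 0; 1 1 4; 0 0 1]
T4·…·T1 = [2 0 0; -3 1 4; 0 0 1]
det M = 2; M⁻¹ = [1/2 0 0; 3/2 1 -4; 0 0 1]
M⁻¹ · (-10, 19)ᵀ = (-5, 0)ᵀ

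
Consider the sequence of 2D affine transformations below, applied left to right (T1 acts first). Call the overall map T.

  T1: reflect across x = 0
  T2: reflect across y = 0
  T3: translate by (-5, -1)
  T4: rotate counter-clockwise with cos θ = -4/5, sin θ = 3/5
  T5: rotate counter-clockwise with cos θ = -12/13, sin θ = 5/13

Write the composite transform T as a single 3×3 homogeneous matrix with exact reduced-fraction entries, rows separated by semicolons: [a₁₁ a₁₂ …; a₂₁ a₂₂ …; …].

T = [-33/65 -56/65 -17/5; 56/65 -33/65 19/5; 0 0 1]

T1 = [-1 0 0; 0 1 0; 0 0 1]
T2·T1 = [-1 0 0; 0 -1 0; 0 0 1]
T3·…·T1 = [-1 0 -5; 0 -1 -1; 0 0 1]
T4·…·T1 = [4/5 3/5 23/5; -3/5 4/5 -11/5; 0 0 1]
T5·…·T1 = [-33/65 -56/65 -17/5; 56/65 -33/65 19/5; 0 0 1]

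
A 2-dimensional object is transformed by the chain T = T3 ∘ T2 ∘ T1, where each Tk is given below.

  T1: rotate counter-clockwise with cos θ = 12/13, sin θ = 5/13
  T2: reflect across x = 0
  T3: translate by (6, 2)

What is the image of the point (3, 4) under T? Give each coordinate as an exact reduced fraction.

T(p) = (62/13, 89/13)

T1 rotate counter-clockwise with cos θ = 12/13, sin θ = 5/13: (3, 4) → (16/13, 63/13)
T2 reflect across x = 0: (16/13, 63/13) → (-16/13, 63/13)
T3 translate by (6, 2): (-16/13, 63/13) → (62/13, 89/13)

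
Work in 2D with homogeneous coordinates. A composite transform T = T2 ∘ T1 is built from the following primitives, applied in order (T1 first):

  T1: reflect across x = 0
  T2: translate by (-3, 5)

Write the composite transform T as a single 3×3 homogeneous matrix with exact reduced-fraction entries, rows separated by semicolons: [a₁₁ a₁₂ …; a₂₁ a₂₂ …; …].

T1 = [-1 0 0; 0 1 0; 0 0 1]
T2·T1 = [-1 0 -3; 0 1 5; 0 0 1]

T = [-1 0 -3; 0 1 5; 0 0 1]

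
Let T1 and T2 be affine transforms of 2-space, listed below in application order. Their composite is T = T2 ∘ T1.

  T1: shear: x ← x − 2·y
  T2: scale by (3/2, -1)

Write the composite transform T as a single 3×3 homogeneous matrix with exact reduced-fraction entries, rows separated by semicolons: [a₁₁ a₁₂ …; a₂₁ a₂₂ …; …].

T1 = [1 -2 0; 0 1 0; 0 0 1]
T2·T1 = [3/2 -3 0; 0 -1 0; 0 0 1]

T = [3/2 -3 0; 0 -1 0; 0 0 1]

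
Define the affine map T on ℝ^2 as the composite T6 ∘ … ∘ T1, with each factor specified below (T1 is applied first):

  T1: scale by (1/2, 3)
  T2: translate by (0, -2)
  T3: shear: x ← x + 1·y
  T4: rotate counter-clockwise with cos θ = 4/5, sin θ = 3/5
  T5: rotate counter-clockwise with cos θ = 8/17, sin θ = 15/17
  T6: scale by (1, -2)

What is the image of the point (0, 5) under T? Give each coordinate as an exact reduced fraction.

T(p) = (-1261/85, -1846/85)

T1 scale by (1/2, 3): (0, 5) → (0, 15)
T2 translate by (0, -2): (0, 15) → (0, 13)
T3 shear: x ← x + 1·y: (0, 13) → (13, 13)
T4 rotate counter-clockwise with cos θ = 4/5, sin θ = 3/5: (13, 13) → (13/5, 91/5)
T5 rotate counter-clockwise with cos θ = 8/17, sin θ = 15/17: (13/5, 91/5) → (-1261/85, 923/85)
T6 scale by (1, -2): (-1261/85, 923/85) → (-1261/85, -1846/85)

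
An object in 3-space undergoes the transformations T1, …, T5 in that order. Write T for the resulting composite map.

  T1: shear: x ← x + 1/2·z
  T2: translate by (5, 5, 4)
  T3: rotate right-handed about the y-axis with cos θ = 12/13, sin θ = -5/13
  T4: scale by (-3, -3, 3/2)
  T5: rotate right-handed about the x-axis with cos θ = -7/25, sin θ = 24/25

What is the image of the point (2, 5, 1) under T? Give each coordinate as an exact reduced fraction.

T(p) = (-15, -12/5, -639/20)

T1 shear: x ← x + 1/2·z: (2, 5, 1) → (5/2, 5, 1)
T2 translate by (5, 5, 4): (5/2, 5, 1) → (15/2, 10, 5)
T3 rotate right-handed about the y-axis with cos θ = 12/13, sin θ = -5/13: (15/2, 10, 5) → (5, 10, 15/2)
T4 scale by (-3, -3, 3/2): (5, 10, 15/2) → (-15, -30, 45/4)
T5 rotate right-handed about the x-axis with cos θ = -7/25, sin θ = 24/25: (-15, -30, 45/4) → (-15, -12/5, -639/20)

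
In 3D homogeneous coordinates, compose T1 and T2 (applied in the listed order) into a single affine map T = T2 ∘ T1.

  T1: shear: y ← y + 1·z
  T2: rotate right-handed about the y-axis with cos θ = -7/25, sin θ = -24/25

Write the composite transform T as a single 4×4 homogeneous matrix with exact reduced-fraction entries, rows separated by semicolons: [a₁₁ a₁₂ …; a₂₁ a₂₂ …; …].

T = [-7/25 0 -24/25 0; 0 1 1 0; 24/25 0 -7/25 0; 0 0 0 1]

T1 = [1 0 0 0; 0 1 1 0; 0 0 1 0; 0 0 0 1]
T2·T1 = [-7/25 0 -24/25 0; 0 1 1 0; 24/25 0 -7/25 0; 0 0 0 1]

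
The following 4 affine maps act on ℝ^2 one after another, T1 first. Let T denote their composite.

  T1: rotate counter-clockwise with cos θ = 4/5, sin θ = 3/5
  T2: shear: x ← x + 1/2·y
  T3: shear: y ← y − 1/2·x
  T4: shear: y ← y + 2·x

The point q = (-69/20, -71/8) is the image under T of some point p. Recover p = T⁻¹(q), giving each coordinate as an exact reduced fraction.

T1 = [4/5 -3/5 0; 3/5 4/5 0; 0 0 1]
T2·T1 = [11/10 -1/5 0; 3/5 4/5 0; 0 0 1]
T3·…·T1 = [11/10 -1/5 0; 1/20 9/10 0; 0 0 1]
T4·…·T1 = [11/10 -1/5 0; 9/4 1/2 0; 0 0 1]
det M = 1; M⁻¹ = [1/2 1/5 0; -9/4 11/10 0; 0 0 1]
M⁻¹ · (-69/20, -71/8)ᵀ = (-7/2, -2)ᵀ

p = (-7/2, -2)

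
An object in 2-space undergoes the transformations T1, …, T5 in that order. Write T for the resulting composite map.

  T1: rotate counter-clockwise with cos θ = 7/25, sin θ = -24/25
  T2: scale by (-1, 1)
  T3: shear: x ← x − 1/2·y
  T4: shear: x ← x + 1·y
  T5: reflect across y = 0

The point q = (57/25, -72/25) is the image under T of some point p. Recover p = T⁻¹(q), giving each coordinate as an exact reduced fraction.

T1 = [7/25 24/25 0; -24/25 7/25 0; 0 0 1]
T2·T1 = [-7/25 -24/25 0; -24/25 7/25 0; 0 0 1]
T3·…·T1 = [1/5 -11/10 0; -24/25 7/25 0; 0 0 1]
T4·…·T1 = [-19/25 -41/50 0; -24/25 7/25 0; 0 0 1]
T5·…·T1 = [-19/25 -41/50 0; 24/25 -7/25 0; 0 0 1]
det M = 1; M⁻¹ = [-7/25 41/50 0; -24/25 -19/25 0; 0 0 1]
M⁻¹ · (57/25, -72/25)ᵀ = (-3, 0)ᵀ

p = (-3, 0)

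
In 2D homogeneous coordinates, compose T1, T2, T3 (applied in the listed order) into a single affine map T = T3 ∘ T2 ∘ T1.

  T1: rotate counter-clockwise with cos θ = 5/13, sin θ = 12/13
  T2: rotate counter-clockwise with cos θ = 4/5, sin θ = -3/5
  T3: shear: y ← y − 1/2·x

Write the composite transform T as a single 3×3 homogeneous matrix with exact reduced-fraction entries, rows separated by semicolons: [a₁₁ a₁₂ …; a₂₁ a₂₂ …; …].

T = [56/65 -33/65 0; 1/13 29/26 0; 0 0 1]

T1 = [5/13 -12/13 0; 12/13 5/13 0; 0 0 1]
T2·T1 = [56/65 -33/65 0; 33/65 56/65 0; 0 0 1]
T3·…·T1 = [56/65 -33/65 0; 1/13 29/26 0; 0 0 1]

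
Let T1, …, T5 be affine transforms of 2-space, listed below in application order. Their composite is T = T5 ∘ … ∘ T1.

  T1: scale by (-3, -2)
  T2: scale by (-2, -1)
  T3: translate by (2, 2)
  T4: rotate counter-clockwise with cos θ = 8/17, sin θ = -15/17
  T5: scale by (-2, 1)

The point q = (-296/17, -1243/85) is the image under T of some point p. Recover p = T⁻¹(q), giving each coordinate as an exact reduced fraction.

T1 = [-3 0 0; 0 -2 0; 0 0 1]
T2·T1 = [6 0 0; 0 2 0; 0 0 1]
T3·…·T1 = [6 0 2; 0 2 2; 0 0 1]
T4·…·T1 = [48/17 30/17 46/17; -90/17 16/17 -14/17; 0 0 1]
T5·…·T1 = [-96/17 -60/17 -92/17; -90/17 16/17 -14/17; 0 0 1]
det M = -24; M⁻¹ = [-2/51 -5/34 -1/3; -15/68 4/17 -1; 0 0 1]
M⁻¹ · (-296/17, -1243/85)ᵀ = (5/2, -3/5)ᵀ

p = (5/2, -3/5)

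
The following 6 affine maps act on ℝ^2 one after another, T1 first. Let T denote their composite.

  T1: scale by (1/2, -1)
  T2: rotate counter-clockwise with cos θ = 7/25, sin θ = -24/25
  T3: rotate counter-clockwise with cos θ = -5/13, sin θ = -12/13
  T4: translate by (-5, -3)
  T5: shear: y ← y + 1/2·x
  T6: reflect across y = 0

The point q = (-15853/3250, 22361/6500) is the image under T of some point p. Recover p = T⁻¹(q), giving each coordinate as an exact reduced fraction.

T1 = [1/2 0 0; 0 -1 0; 0 0 1]
T2·T1 = [7/50 -24/25 0; -12/25 -7/25 0; 0 0 1]
T3·…·T1 = [-323/650 36/325 0; 18/325 323/325 0; 0 0 1]
T4·…·T1 = [-323/650 36/325 -5; 18/325 323/325 -3; 0 0 1]
T5·…·T1 = [-323/650 36/325 -5; -251/1300 341/325 -11/2; 0 0 1]
T6·…·T1 = [-323/650 36/325 -5; 251/1300 -341/325 11/2; 0 0 1]
det M = 1/2; M⁻¹ = [-682/325 -72/325 -3014/325; -251/650 -323/325 1149/325; 0 0 1]
M⁻¹ · (-15853/3250, 22361/6500)ᵀ = (1/5, 2)ᵀ

p = (1/5, 2)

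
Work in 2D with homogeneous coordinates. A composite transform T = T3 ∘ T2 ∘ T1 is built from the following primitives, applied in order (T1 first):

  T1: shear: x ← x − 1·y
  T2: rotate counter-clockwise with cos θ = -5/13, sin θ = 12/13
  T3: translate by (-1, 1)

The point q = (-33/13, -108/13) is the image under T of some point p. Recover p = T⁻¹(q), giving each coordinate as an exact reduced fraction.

T1 = [1 -1 0; 0 1 0; 0 0 1]
T2·T1 = [-5/13 -7/13 0; 12/13 -17/13 0; 0 0 1]
T3·…·T1 = [-5/13 -7/13 -1; 12/13 -17/13 1; 0 0 1]
det M = 1; M⁻¹ = [-17/13 7/13 -24/13; -12/13 -5/13 -7/13; 0 0 1]
M⁻¹ · (-33/13, -108/13)ᵀ = (-3, 5)ᵀ

p = (-3, 5)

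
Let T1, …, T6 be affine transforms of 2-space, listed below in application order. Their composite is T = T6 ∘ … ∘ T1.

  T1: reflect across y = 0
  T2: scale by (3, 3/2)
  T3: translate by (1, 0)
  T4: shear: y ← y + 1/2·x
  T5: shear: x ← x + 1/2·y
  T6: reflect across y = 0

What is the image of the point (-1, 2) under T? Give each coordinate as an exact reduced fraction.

T1 reflect across y = 0: (-1, 2) → (-1, -2)
T2 scale by (3, 3/2): (-1, -2) → (-3, -3)
T3 translate by (1, 0): (-3, -3) → (-2, -3)
T4 shear: y ← y + 1/2·x: (-2, -3) → (-2, -4)
T5 shear: x ← x + 1/2·y: (-2, -4) → (-4, -4)
T6 reflect across y = 0: (-4, -4) → (-4, 4)

T(p) = (-4, 4)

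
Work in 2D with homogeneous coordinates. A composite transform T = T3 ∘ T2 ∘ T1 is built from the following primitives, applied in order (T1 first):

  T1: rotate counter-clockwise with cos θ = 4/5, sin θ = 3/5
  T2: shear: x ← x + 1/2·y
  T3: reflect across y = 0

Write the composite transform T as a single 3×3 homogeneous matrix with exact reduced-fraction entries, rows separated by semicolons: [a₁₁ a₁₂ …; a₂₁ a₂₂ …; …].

T1 = [4/5 -3/5 0; 3/5 4/5 0; 0 0 1]
T2·T1 = [11/10 -1/5 0; 3/5 4/5 0; 0 0 1]
T3·…·T1 = [11/10 -1/5 0; -3/5 -4/5 0; 0 0 1]

T = [11/10 -1/5 0; -3/5 -4/5 0; 0 0 1]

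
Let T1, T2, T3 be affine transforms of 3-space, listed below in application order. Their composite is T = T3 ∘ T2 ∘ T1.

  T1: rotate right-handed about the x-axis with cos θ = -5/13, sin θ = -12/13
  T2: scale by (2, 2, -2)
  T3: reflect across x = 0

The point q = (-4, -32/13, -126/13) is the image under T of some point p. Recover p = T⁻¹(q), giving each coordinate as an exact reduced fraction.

T1 = [1 0 0 0; 0 -5/13 12/13 0; 0 -12/13 -5/13 0; 0 0 0 1]
T2·T1 = [2 0 0 0; 0 -10/13 24/13 0; 0 24/13 10/13 0; 0 0 0 1]
T3·…·T1 = [-2 0 0 0; 0 -10/13 24/13 0; 0 24/13 10/13 0; 0 0 0 1]
det M = 8; M⁻¹ = [-1/2 0 0 0; 0 -5/26 6/13 0; 0 6/13 5/26 0; 0 0 0 1]
M⁻¹ · (-4, -32/13, -126/13)ᵀ = (2, -4, -3)ᵀ

p = (2, -4, -3)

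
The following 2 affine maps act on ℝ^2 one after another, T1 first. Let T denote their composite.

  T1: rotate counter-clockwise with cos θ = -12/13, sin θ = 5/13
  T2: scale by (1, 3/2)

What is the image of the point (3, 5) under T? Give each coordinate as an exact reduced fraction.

T(p) = (-61/13, -135/26)

T1 rotate counter-clockwise with cos θ = -12/13, sin θ = 5/13: (3, 5) → (-61/13, -45/13)
T2 scale by (1, 3/2): (-61/13, -45/13) → (-61/13, -135/26)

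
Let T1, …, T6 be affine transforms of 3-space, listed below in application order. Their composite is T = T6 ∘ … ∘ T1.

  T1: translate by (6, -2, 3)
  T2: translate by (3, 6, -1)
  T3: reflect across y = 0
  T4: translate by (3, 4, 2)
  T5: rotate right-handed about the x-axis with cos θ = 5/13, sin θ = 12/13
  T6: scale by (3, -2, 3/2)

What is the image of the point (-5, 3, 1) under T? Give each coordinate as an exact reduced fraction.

T1 translate by (6, -2, 3): (-5, 3, 1) → (1, 1, 4)
T2 translate by (3, 6, -1): (1, 1, 4) → (4, 7, 3)
T3 reflect across y = 0: (4, 7, 3) → (4, -7, 3)
T4 translate by (3, 4, 2): (4, -7, 3) → (7, -3, 5)
T5 rotate right-handed about the x-axis with cos θ = 5/13, sin θ = 12/13: (7, -3, 5) → (7, -75/13, -11/13)
T6 scale by (3, -2, 3/2): (7, -75/13, -11/13) → (21, 150/13, -33/26)

T(p) = (21, 150/13, -33/26)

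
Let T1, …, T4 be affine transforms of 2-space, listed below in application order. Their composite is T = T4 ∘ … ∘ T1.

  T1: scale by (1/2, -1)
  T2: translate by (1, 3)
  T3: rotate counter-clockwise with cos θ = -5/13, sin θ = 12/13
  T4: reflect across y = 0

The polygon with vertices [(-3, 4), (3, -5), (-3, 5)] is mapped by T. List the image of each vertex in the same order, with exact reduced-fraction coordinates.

T1 scale by (1/2, -1): (-3, 4) → (-3/2, -4); (3, -5) → (3/2, 5); (-3, 5) → (-3/2, -5)
T2 translate by (1, 3): (-3/2, -4) → (-1/2, -1); (3/2, 5) → (5/2, 8); (-3/2, -5) → (-1/2, -2)
T3 rotate counter-clockwise with cos θ = -5/13, sin θ = 12/13: (-1/2, -1) → (29/26, -1/13); (5/2, 8) → (-217/26, -10/13); (-1/2, -2) → (53/26, 4/13)
T4 reflect across y = 0: (29/26, -1/13) → (29/26, 1/13); (-217/26, -10/13) → (-217/26, 10/13); (53/26, 4/13) → (53/26, -4/13)

image vertices: (29/26, 1/13), (-217/26, 10/13), (53/26, -4/13)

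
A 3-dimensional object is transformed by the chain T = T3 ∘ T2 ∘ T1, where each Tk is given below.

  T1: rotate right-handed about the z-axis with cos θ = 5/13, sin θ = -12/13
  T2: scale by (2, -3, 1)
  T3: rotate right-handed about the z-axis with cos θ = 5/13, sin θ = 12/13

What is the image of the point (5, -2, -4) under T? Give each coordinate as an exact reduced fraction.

T(p) = (-2510/169, 1074/169, -4)

T1 rotate right-handed about the z-axis with cos θ = 5/13, sin θ = -12/13: (5, -2, -4) → (1/13, -70/13, -4)
T2 scale by (2, -3, 1): (1/13, -70/13, -4) → (2/13, 210/13, -4)
T3 rotate right-handed about the z-axis with cos θ = 5/13, sin θ = 12/13: (2/13, 210/13, -4) → (-2510/169, 1074/169, -4)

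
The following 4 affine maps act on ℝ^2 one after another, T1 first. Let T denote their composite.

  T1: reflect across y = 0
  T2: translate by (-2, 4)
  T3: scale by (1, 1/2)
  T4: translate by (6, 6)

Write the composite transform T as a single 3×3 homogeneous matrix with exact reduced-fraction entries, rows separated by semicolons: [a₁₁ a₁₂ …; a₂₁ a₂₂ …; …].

T1 = [1 0 0; 0 -1 0; 0 0 1]
T2·T1 = [1 0 -2; 0 -1 4; 0 0 1]
T3·…·T1 = [1 0 -2; 0 -1/2 2; 0 0 1]
T4·…·T1 = [1 0 4; 0 -1/2 8; 0 0 1]

T = [1 0 4; 0 -1/2 8; 0 0 1]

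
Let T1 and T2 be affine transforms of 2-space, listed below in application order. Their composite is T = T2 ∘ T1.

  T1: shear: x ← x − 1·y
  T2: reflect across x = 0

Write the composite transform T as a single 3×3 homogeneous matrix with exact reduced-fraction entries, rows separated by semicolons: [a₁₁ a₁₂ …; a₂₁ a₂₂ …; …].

T1 = [1 -1 0; 0 1 0; 0 0 1]
T2·T1 = [-1 1 0; 0 1 0; 0 0 1]

T = [-1 1 0; 0 1 0; 0 0 1]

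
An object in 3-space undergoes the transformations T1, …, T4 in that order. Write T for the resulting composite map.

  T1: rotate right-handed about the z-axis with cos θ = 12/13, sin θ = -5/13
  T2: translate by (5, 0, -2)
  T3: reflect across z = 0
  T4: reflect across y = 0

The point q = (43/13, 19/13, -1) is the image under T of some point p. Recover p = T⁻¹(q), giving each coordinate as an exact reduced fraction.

T1 = [12/13 5/13 0 0; -5/13 12/13 0 0; 0 0 1 0; 0 0 0 1]
T2·T1 = [12/13 5/13 0 5; -5/13 12/13 0 0; 0 0 1 -2; 0 0 0 1]
T3·…·T1 = [12/13 5/13 0 5; -5/13 12/13 0 0; 0 0 -1 2; 0 0 0 1]
T4·…·T1 = [12/13 5/13 0 5; 5/13 -12/13 0 0; 0 0 -1 2; 0 0 0 1]
det M = 1; M⁻¹ = [12/13 5/13 0 -60/13; 5/13 -12/13 0 -25/13; 0 0 -1 2; 0 0 0 1]
M⁻¹ · (43/13, 19/13, -1)ᵀ = (-1, -2, 3)ᵀ

p = (-1, -2, 3)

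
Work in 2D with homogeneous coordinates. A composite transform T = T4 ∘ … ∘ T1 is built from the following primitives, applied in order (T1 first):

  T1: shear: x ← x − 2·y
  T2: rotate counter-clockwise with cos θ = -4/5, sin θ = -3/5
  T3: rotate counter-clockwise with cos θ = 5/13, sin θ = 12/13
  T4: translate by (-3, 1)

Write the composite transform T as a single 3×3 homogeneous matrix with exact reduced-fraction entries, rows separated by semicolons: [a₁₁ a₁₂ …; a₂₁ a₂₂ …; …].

T = [16/65 31/65 -3; -63/65 142/65 1; 0 0 1]

T1 = [1 -2 0; 0 1 0; 0 0 1]
T2·T1 = [-4/5 11/5 0; -3/5 2/5 0; 0 0 1]
T3·…·T1 = [16/65 31/65 0; -63/65 142/65 0; 0 0 1]
T4·…·T1 = [16/65 31/65 -3; -63/65 142/65 1; 0 0 1]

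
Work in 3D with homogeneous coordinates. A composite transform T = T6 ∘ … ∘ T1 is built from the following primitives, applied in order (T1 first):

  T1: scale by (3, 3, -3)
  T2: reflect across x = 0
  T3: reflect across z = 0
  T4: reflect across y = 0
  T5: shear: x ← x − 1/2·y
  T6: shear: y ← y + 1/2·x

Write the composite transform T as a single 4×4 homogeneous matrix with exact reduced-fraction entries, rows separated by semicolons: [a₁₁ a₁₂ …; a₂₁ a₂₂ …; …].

T = [-3 3/2 0 0; -3/2 -9/4 0 0; 0 0 3 0; 0 0 0 1]

T1 = [3 0 0 0; 0 3 0 0; 0 0 -3 0; 0 0 0 1]
T2·T1 = [-3 0 0 0; 0 3 0 0; 0 0 -3 0; 0 0 0 1]
T3·…·T1 = [-3 0 0 0; 0 3 0 0; 0 0 3 0; 0 0 0 1]
T4·…·T1 = [-3 0 0 0; 0 -3 0 0; 0 0 3 0; 0 0 0 1]
T5·…·T1 = [-3 3/2 0 0; 0 -3 0 0; 0 0 3 0; 0 0 0 1]
T6·…·T1 = [-3 3/2 0 0; -3/2 -9/4 0 0; 0 0 3 0; 0 0 0 1]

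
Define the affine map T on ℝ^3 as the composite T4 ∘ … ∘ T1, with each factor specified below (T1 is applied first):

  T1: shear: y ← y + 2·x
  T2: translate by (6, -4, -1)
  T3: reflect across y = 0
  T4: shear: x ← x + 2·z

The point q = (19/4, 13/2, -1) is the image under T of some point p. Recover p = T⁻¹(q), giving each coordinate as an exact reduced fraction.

T1 = [1 0 0 0; 2 1 0 0; 0 0 1 0; 0 0 0 1]
T2·T1 = [1 0 0 6; 2 1 0 -4; 0 0 1 -1; 0 0 0 1]
T3·…·T1 = [1 0 0 6; -2 -1 0 4; 0 0 1 -1; 0 0 0 1]
T4·…·T1 = [1 0 2 4; -2 -1 0 4; 0 0 1 -1; 0 0 0 1]
det M = -1; M⁻¹ = [1 0 -2 -6; -2 -1 4 16; 0 0 1 1; 0 0 0 1]
M⁻¹ · (19/4, 13/2, -1)ᵀ = (3/4, -4, 0)ᵀ

p = (3/4, -4, 0)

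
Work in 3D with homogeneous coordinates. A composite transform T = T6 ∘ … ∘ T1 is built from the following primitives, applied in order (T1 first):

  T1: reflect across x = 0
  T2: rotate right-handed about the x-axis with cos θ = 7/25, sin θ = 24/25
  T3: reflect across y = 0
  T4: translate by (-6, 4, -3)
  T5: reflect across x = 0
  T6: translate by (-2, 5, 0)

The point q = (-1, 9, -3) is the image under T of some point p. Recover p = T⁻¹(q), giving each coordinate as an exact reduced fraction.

p = (-5, 0, 0)

T1 = [-1 0 0 0; 0 1 0 0; 0 0 1 0; 0 0 0 1]
T2·T1 = [-1 0 0 0; 0 7/25 -24/25 0; 0 24/25 7/25 0; 0 0 0 1]
T3·…·T1 = [-1 0 0 0; 0 -7/25 24/25 0; 0 24/25 7/25 0; 0 0 0 1]
T4·…·T1 = [-1 0 0 -6; 0 -7/25 24/25 4; 0 24/25 7/25 -3; 0 0 0 1]
T5·…·T1 = [1 0 0 6; 0 -7/25 24/25 4; 0 24/25 7/25 -3; 0 0 0 1]
T6·…·T1 = [1 0 0 4; 0 -7/25 24/25 9; 0 24/25 7/25 -3; 0 0 0 1]
det M = -1; M⁻¹ = [1 0 0 -4; 0 -7/25 24/25 27/5; 0 24/25 7/25 -39/5; 0 0 0 1]
M⁻¹ · (-1, 9, -3)ᵀ = (-5, 0, 0)ᵀ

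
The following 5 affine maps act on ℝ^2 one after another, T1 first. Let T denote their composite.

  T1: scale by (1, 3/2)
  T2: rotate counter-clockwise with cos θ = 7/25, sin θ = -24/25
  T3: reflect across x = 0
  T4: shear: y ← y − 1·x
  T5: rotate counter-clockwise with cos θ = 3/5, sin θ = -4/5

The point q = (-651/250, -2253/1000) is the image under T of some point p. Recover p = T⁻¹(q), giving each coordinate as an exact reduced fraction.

T1 = [1 0 0; 0 3/2 0; 0 0 1]
T2·T1 = [7/25 36/25 0; -24/25 21/50 0; 0 0 1]
T3·…·T1 = [-7/25 -36/25 0; -24/25 21/50 0; 0 0 1]
T4·…·T1 = [-7/25 -36/25 0; -17/25 93/50 0; 0 0 1]
T5·…·T1 = [-89/125 78/125 0; -23/125 567/250 0; 0 0 1]
det M = -3/2; M⁻¹ = [-189/125 52/125 0; -46/375 178/375 0; 0 0 1]
M⁻¹ · (-651/250, -2253/1000)ᵀ = (3, -3/4)ᵀ

p = (3, -3/4)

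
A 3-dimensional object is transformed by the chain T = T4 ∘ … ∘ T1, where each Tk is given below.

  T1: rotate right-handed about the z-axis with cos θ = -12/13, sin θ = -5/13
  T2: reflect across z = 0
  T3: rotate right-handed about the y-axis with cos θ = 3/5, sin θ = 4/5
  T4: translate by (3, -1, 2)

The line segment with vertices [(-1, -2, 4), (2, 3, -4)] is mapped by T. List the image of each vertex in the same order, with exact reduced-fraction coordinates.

T1 rotate right-handed about the z-axis with cos θ = -12/13, sin θ = -5/13: (-1, -2, 4) → (2/13, 29/13, 4); (2, 3, -4) → (-9/13, -46/13, -4)
T2 reflect across z = 0: (2/13, 29/13, 4) → (2/13, 29/13, -4); (-9/13, -46/13, -4) → (-9/13, -46/13, 4)
T3 rotate right-handed about the y-axis with cos θ = 3/5, sin θ = 4/5: (2/13, 29/13, -4) → (-202/65, 29/13, -164/65); (-9/13, -46/13, 4) → (181/65, -46/13, 192/65)
T4 translate by (3, -1, 2): (-202/65, 29/13, -164/65) → (-7/65, 16/13, -34/65); (181/65, -46/13, 192/65) → (376/65, -59/13, 322/65)

image vertices: (-7/65, 16/13, -34/65), (376/65, -59/13, 322/65)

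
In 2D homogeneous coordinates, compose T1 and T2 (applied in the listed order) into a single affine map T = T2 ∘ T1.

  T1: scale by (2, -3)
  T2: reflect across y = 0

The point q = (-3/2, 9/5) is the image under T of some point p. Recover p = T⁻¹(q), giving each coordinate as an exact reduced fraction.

T1 = [2 0 0; 0 -3 0; 0 0 1]
T2·T1 = [2 0 0; 0 3 0; 0 0 1]
det M = 6; M⁻¹ = [1/2 0 0; 0 1/3 0; 0 0 1]
M⁻¹ · (-3/2, 9/5)ᵀ = (-3/4, 3/5)ᵀ

p = (-3/4, 3/5)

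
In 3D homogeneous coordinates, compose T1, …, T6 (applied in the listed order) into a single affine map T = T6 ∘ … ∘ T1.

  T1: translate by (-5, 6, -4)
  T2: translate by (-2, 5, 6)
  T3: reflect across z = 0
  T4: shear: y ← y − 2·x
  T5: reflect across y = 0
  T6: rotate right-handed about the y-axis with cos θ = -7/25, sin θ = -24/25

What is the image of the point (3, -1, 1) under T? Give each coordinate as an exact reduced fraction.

T1 translate by (-5, 6, -4): (3, -1, 1) → (-2, 5, -3)
T2 translate by (-2, 5, 6): (-2, 5, -3) → (-4, 10, 3)
T3 reflect across z = 0: (-4, 10, 3) → (-4, 10, -3)
T4 shear: y ← y − 2·x: (-4, 10, -3) → (-4, 18, -3)
T5 reflect across y = 0: (-4, 18, -3) → (-4, -18, -3)
T6 rotate right-handed about the y-axis with cos θ = -7/25, sin θ = -24/25: (-4, -18, -3) → (4, -18, -3)

T(p) = (4, -18, -3)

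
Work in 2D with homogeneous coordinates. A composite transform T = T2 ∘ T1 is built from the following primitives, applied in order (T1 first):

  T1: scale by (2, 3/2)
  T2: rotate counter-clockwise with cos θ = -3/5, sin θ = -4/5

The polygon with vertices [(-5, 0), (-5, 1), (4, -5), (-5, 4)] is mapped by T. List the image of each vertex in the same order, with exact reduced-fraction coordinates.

T1 scale by (2, 3/2): (-5, 0) → (-10, 0); (-5, 1) → (-10, 3/2); (4, -5) → (8, -15/2); (-5, 4) → (-10, 6)
T2 rotate counter-clockwise with cos θ = -3/5, sin θ = -4/5: (-10, 0) → (6, 8); (-10, 3/2) → (36/5, 71/10); (8, -15/2) → (-54/5, -19/10); (-10, 6) → (54/5, 22/5)

image vertices: (6, 8), (36/5, 71/10), (-54/5, -19/10), (54/5, 22/5)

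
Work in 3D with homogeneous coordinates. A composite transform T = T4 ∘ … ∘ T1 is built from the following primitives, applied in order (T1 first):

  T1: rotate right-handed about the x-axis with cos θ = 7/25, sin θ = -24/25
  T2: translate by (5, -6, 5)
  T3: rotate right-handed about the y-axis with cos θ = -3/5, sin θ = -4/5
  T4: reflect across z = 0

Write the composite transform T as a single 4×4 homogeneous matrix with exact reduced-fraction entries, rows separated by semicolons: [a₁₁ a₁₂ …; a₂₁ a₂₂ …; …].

T = [-3/5 96/125 -28/125 -7; 0 7/25 24/25 -6; -4/5 -72/125 21/125 -1; 0 0 0 1]

T1 = [1 0 0 0; 0 7/25 24/25 0; 0 -24/25 7/25 0; 0 0 0 1]
T2·T1 = [1 0 0 5; 0 7/25 24/25 -6; 0 -24/25 7/25 5; 0 0 0 1]
T3·…·T1 = [-3/5 96/125 -28/125 -7; 0 7/25 24/25 -6; 4/5 72/125 -21/125 1; 0 0 0 1]
T4·…·T1 = [-3/5 96/125 -28/125 -7; 0 7/25 24/25 -6; -4/5 -72/125 21/125 -1; 0 0 0 1]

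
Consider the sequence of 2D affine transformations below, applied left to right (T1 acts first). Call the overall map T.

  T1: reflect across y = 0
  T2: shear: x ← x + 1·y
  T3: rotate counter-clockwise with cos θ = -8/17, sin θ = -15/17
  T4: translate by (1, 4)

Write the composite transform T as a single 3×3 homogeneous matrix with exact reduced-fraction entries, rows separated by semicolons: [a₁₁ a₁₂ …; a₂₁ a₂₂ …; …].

T = [-8/17 -7/17 1; -15/17 23/17 4; 0 0 1]

T1 = [1 0 0; 0 -1 0; 0 0 1]
T2·T1 = [1 -1 0; 0 -1 0; 0 0 1]
T3·…·T1 = [-8/17 -7/17 0; -15/17 23/17 0; 0 0 1]
T4·…·T1 = [-8/17 -7/17 1; -15/17 23/17 4; 0 0 1]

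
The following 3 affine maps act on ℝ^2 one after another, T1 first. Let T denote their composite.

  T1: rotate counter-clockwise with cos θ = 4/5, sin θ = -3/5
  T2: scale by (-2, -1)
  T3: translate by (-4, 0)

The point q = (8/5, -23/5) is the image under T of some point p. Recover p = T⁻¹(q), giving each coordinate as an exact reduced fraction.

p = (-5, 2)

T1 = [4/5 3/5 0; -3/5 4/5 0; 0 0 1]
T2·T1 = [-8/5 -6/5 0; 3/5 -4/5 0; 0 0 1]
T3·…·T1 = [-8/5 -6/5 -4; 3/5 -4/5 0; 0 0 1]
det M = 2; M⁻¹ = [-2/5 3/5 -8/5; -3/10 -4/5 -6/5; 0 0 1]
M⁻¹ · (8/5, -23/5)ᵀ = (-5, 2)ᵀ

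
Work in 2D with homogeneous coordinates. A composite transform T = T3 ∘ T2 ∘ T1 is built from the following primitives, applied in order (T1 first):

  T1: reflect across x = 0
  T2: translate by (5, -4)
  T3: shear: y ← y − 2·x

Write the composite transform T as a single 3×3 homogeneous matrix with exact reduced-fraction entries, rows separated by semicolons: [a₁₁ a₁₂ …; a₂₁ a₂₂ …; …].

T = [-1 0 5; 2 1 -14; 0 0 1]

T1 = [-1 0 0; 0 1 0; 0 0 1]
T2·T1 = [-1 0 5; 0 1 -4; 0 0 1]
T3·…·T1 = [-1 0 5; 2 1 -14; 0 0 1]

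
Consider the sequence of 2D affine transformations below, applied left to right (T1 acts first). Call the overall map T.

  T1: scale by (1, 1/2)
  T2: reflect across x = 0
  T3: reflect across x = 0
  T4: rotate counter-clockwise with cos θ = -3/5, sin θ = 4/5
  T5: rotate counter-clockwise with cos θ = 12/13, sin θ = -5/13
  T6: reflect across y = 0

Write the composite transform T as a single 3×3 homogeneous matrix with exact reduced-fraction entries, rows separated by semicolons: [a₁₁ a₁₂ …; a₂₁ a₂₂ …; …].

T = [-16/65 -63/130 0; -63/65 8/65 0; 0 0 1]

T1 = [1 0 0; 0 1/2 0; 0 0 1]
T2·T1 = [-1 0 0; 0 1/2 0; 0 0 1]
T3·…·T1 = [1 0 0; 0 1/2 0; 0 0 1]
T4·…·T1 = [-3/5 -2/5 0; 4/5 -3/10 0; 0 0 1]
T5·…·T1 = [-16/65 -63/130 0; 63/65 -8/65 0; 0 0 1]
T6·…·T1 = [-16/65 -63/130 0; -63/65 8/65 0; 0 0 1]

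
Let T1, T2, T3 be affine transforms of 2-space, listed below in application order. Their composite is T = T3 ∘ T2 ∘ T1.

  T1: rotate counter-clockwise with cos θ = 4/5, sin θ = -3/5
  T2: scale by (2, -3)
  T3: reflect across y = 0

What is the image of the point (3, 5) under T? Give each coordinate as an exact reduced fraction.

T(p) = (54/5, 33/5)

T1 rotate counter-clockwise with cos θ = 4/5, sin θ = -3/5: (3, 5) → (27/5, 11/5)
T2 scale by (2, -3): (27/5, 11/5) → (54/5, -33/5)
T3 reflect across y = 0: (54/5, -33/5) → (54/5, 33/5)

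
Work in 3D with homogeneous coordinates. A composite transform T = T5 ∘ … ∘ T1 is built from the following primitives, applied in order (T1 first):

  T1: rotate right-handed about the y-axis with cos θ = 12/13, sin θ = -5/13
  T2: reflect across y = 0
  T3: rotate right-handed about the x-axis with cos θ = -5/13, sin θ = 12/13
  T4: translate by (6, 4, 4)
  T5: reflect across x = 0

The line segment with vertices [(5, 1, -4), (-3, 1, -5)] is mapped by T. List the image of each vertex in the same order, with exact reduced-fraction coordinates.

T1 rotate right-handed about the y-axis with cos θ = 12/13, sin θ = -5/13: (5, 1, -4) → (80/13, 1, -23/13); (-3, 1, -5) → (-11/13, 1, -75/13)
T2 reflect across y = 0: (80/13, 1, -23/13) → (80/13, -1, -23/13); (-11/13, 1, -75/13) → (-11/13, -1, -75/13)
T3 rotate right-handed about the x-axis with cos θ = -5/13, sin θ = 12/13: (80/13, -1, -23/13) → (80/13, 341/169, -41/169); (-11/13, -1, -75/13) → (-11/13, 965/169, 219/169)
T4 translate by (6, 4, 4): (80/13, 341/169, -41/169) → (158/13, 1017/169, 635/169); (-11/13, 965/169, 219/169) → (67/13, 1641/169, 895/169)
T5 reflect across x = 0: (158/13, 1017/169, 635/169) → (-158/13, 1017/169, 635/169); (67/13, 1641/169, 895/169) → (-67/13, 1641/169, 895/169)

image vertices: (-158/13, 1017/169, 635/169), (-67/13, 1641/169, 895/169)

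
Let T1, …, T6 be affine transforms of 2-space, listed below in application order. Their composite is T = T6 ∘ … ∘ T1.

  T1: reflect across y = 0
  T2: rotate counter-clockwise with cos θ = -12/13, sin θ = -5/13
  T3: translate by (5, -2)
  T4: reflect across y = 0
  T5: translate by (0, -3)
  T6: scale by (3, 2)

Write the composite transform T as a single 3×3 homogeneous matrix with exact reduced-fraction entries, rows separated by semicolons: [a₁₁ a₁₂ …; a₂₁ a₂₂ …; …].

T1 = [1 0 0; 0 -1 0; 0 0 1]
T2·T1 = [-12/13 -5/13 0; -5/13 12/13 0; 0 0 1]
T3·…·T1 = [-12/13 -5/13 5; -5/13 12/13 -2; 0 0 1]
T4·…·T1 = [-12/13 -5/13 5; 5/13 -12/13 2; 0 0 1]
T5·…·T1 = [-12/13 -5/13 5; 5/13 -12/13 -1; 0 0 1]
T6·…·T1 = [-36/13 -15/13 15; 10/13 -24/13 -2; 0 0 1]

T = [-36/13 -15/13 15; 10/13 -24/13 -2; 0 0 1]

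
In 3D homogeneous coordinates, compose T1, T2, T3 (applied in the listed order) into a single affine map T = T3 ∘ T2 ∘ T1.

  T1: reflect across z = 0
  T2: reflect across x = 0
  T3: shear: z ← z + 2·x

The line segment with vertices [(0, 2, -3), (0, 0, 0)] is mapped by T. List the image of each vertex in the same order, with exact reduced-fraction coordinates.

image vertices: (0, 2, 3), (0, 0, 0)

T1 reflect across z = 0: (0, 2, -3) → (0, 2, 3); (0, 0, 0) → (0, 0, 0)
T2 reflect across x = 0: (0, 2, 3) → (0, 2, 3); (0, 0, 0) → (0, 0, 0)
T3 shear: z ← z + 2·x: (0, 2, 3) → (0, 2, 3); (0, 0, 0) → (0, 0, 0)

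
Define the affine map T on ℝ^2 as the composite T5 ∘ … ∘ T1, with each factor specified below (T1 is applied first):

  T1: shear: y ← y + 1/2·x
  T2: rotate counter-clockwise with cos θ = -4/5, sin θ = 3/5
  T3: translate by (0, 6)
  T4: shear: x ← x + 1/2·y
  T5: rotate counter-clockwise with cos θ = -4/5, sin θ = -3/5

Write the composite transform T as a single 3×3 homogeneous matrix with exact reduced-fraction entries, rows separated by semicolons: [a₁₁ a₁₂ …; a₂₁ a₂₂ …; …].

T = [23/25 8/25 6/5; 11/25 31/25 -33/5; 0 0 1]

T1 = [1 0 0; 1/2 1 0; 0 0 1]
T2·T1 = [-11/10 -3/5 0; 1/5 -4/5 0; 0 0 1]
T3·…·T1 = [-11/10 -3/5 0; 1/5 -4/5 6; 0 0 1]
T4·…·T1 = [-1 -1 3; 1/5 -4/5 6; 0 0 1]
T5·…·T1 = [23/25 8/25 6/5; 11/25 31/25 -33/5; 0 0 1]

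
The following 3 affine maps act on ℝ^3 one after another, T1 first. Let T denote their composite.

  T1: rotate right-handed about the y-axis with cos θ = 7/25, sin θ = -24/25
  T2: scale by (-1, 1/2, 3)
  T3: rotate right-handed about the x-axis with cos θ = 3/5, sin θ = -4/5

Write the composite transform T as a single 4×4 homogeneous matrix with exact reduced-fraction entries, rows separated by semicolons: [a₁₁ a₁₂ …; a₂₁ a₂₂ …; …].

T = [-7/25 0 24/25 0; 288/125 3/10 84/125 0; 216/125 -2/5 63/125 0; 0 0 0 1]

T1 = [7/25 0 -24/25 0; 0 1 0 0; 24/25 0 7/25 0; 0 0 0 1]
T2·T1 = [-7/25 0 24/25 0; 0 1/2 0 0; 72/25 0 21/25 0; 0 0 0 1]
T3·…·T1 = [-7/25 0 24/25 0; 288/125 3/10 84/125 0; 216/125 -2/5 63/125 0; 0 0 0 1]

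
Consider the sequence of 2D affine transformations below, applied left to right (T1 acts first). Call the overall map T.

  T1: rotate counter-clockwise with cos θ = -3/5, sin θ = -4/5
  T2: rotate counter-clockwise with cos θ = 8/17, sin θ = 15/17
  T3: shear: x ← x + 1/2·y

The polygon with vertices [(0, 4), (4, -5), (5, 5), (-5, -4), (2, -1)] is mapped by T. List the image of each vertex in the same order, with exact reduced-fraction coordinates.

image vertices: (76/17, 144/85), (-97/17, -488/85), (185/34, -41/17), (-147/34, 241/85), (-20/17, -38/17)

T1 rotate counter-clockwise with cos θ = -3/5, sin θ = -4/5: (0, 4) → (16/5, -12/5); (4, -5) → (-32/5, -1/5); (5, 5) → (1, -7); (-5, -4) → (-1/5, 32/5); (2, -1) → (-2, -1)
T2 rotate counter-clockwise with cos θ = 8/17, sin θ = 15/17: (16/5, -12/5) → (308/85, 144/85); (-32/5, -1/5) → (-241/85, -488/85); (1, -7) → (113/17, -41/17); (-1/5, 32/5) → (-488/85, 241/85); (-2, -1) → (-1/17, -38/17)
T3 shear: x ← x + 1/2·y: (308/85, 144/85) → (76/17, 144/85); (-241/85, -488/85) → (-97/17, -488/85); (113/17, -41/17) → (185/34, -41/17); (-488/85, 241/85) → (-147/34, 241/85); (-1/17, -38/17) → (-20/17, -38/17)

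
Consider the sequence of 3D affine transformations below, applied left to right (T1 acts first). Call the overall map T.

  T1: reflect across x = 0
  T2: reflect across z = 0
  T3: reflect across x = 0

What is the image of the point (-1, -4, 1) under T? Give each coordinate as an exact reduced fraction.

T(p) = (-1, -4, -1)

T1 reflect across x = 0: (-1, -4, 1) → (1, -4, 1)
T2 reflect across z = 0: (1, -4, 1) → (1, -4, -1)
T3 reflect across x = 0: (1, -4, -1) → (-1, -4, -1)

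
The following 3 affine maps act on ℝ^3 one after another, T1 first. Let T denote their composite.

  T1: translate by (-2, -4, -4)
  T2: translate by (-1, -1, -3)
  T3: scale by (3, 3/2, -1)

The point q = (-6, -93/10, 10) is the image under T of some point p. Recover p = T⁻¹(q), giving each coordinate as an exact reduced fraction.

p = (1, -6/5, -3)

T1 = [1 0 0 -2; 0 1 0 -4; 0 0 1 -4; 0 0 0 1]
T2·T1 = [1 0 0 -3; 0 1 0 -5; 0 0 1 -7; 0 0 0 1]
T3·…·T1 = [3 0 0 -9; 0 3/2 0 -15/2; 0 0 -1 7; 0 0 0 1]
det M = -9/2; M⁻¹ = [1/3 0 0 3; 0 2/3 0 5; 0 0 -1 7; 0 0 0 1]
M⁻¹ · (-6, -93/10, 10)ᵀ = (1, -6/5, -3)ᵀ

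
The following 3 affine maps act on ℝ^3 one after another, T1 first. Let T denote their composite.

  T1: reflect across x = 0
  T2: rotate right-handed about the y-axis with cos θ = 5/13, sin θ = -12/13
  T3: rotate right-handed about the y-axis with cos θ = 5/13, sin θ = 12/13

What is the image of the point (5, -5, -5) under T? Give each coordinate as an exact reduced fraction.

T(p) = (-5, -5, -5)

T1 reflect across x = 0: (5, -5, -5) → (-5, -5, -5)
T2 rotate right-handed about the y-axis with cos θ = 5/13, sin θ = -12/13: (-5, -5, -5) → (35/13, -5, -85/13)
T3 rotate right-handed about the y-axis with cos θ = 5/13, sin θ = 12/13: (35/13, -5, -85/13) → (-5, -5, -5)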